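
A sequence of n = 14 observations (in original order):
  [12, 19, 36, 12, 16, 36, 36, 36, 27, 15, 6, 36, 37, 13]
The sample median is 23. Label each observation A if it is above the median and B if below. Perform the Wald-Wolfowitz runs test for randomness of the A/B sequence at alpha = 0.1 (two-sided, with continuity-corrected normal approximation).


Step 1: Compute median = 23; label A = above, B = below.
Labels in order: BBABBAAAABBAAB  (n_A = 7, n_B = 7)
Step 2: Count runs R = 7.
Step 3: Under H0 (random ordering), E[R] = 2*n_A*n_B/(n_A+n_B) + 1 = 2*7*7/14 + 1 = 8.0000.
        Var[R] = 2*n_A*n_B*(2*n_A*n_B - n_A - n_B) / ((n_A+n_B)^2 * (n_A+n_B-1)) = 8232/2548 = 3.2308.
        SD[R] = 1.7974.
Step 4: Continuity-corrected z = (R + 0.5 - E[R]) / SD[R] = (7 + 0.5 - 8.0000) / 1.7974 = -0.2782.
Step 5: Two-sided p-value via normal approximation = 2*(1 - Phi(|z|)) = 0.780879.
Step 6: alpha = 0.1. fail to reject H0.

R = 7, z = -0.2782, p = 0.780879, fail to reject H0.


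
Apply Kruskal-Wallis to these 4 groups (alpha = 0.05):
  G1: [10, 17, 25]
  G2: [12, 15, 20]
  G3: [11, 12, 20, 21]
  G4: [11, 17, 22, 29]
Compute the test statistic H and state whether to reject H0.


Step 1: Combine all N = 14 observations and assign midranks.
sorted (value, group, rank): (10,G1,1), (11,G3,2.5), (11,G4,2.5), (12,G2,4.5), (12,G3,4.5), (15,G2,6), (17,G1,7.5), (17,G4,7.5), (20,G2,9.5), (20,G3,9.5), (21,G3,11), (22,G4,12), (25,G1,13), (29,G4,14)
Step 2: Sum ranks within each group.
R_1 = 21.5 (n_1 = 3)
R_2 = 20 (n_2 = 3)
R_3 = 27.5 (n_3 = 4)
R_4 = 36 (n_4 = 4)
Step 3: H = 12/(N(N+1)) * sum(R_i^2/n_i) - 3(N+1)
     = 12/(14*15) * (21.5^2/3 + 20^2/3 + 27.5^2/4 + 36^2/4) - 3*15
     = 0.057143 * 800.479 - 45
     = 0.741667.
Step 4: Ties present; correction factor C = 1 - 24/(14^3 - 14) = 0.991209. Corrected H = 0.741667 / 0.991209 = 0.748245.
Step 5: Under H0, H ~ chi^2(3); p-value = 0.861802.
Step 6: alpha = 0.05. fail to reject H0.

H = 0.7482, df = 3, p = 0.861802, fail to reject H0.


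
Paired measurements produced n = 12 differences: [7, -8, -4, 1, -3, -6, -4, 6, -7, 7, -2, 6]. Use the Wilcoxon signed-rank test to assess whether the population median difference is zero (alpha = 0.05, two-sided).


Step 1: Drop any zero differences (none here) and take |d_i|.
|d| = [7, 8, 4, 1, 3, 6, 4, 6, 7, 7, 2, 6]
Step 2: Midrank |d_i| (ties get averaged ranks).
ranks: |7|->10, |8|->12, |4|->4.5, |1|->1, |3|->3, |6|->7, |4|->4.5, |6|->7, |7|->10, |7|->10, |2|->2, |6|->7
Step 3: Attach original signs; sum ranks with positive sign and with negative sign.
W+ = 10 + 1 + 7 + 10 + 7 = 35
W- = 12 + 4.5 + 3 + 7 + 4.5 + 10 + 2 = 43
(Check: W+ + W- = 78 should equal n(n+1)/2 = 78.)
Step 4: Test statistic W = min(W+, W-) = 35.
Step 5: Ties in |d|, so use the tie-corrected normal approximation.
        E[W] = n(n+1)/4 = 12*13/4 = 39.
        Tie groups: |d|=4 (t=2), |d|=6 (t=3), |d|=7 (t=3); sum(t^3 - t) = 54.
        Var[W] = n(n+1)(2n+1)/24 - sum(t^3-t)/48 = 3900/24 - 54/48 = 161.375.
        z = (W - E[W]) / sqrt(Var[W]) = (35 - 39) / 12.7033 = -0.3149.
        Two-sided p = 2*Phi(z) = 0.752855.
Step 6: alpha = 0.05. fail to reject H0.

W+ = 35, W- = 43, W = min = 35, p = 0.752855, fail to reject H0.


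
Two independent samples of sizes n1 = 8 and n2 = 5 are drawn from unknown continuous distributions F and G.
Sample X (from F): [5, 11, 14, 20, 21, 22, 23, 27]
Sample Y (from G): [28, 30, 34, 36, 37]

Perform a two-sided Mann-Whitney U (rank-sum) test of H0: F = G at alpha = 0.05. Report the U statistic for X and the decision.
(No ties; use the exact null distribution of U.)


Step 1: Combine and sort all 13 observations; assign midranks.
sorted (value, group): (5,X), (11,X), (14,X), (20,X), (21,X), (22,X), (23,X), (27,X), (28,Y), (30,Y), (34,Y), (36,Y), (37,Y)
ranks: 5->1, 11->2, 14->3, 20->4, 21->5, 22->6, 23->7, 27->8, 28->9, 30->10, 34->11, 36->12, 37->13
Step 2: Rank sum for X: R1 = 1 + 2 + 3 + 4 + 5 + 6 + 7 + 8 = 36.
Step 3: U_X = R1 - n1(n1+1)/2 = 36 - 8*9/2 = 36 - 36 = 0.
       U_Y = n1*n2 - U_X = 40 - 0 = 40.
Step 4: No ties, so the exact null distribution of U (based on enumerating the C(13,8) = 1287 equally likely rank assignments) gives the two-sided p-value.
Step 5: p-value = 0.001554; compare to alpha = 0.05. reject H0.

U_X = 0, p = 0.001554, reject H0 at alpha = 0.05.


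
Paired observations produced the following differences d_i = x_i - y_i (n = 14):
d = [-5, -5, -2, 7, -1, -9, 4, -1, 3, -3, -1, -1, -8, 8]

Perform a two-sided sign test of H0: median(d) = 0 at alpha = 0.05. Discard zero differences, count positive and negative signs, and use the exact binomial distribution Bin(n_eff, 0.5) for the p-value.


Step 1: Discard zero differences. Original n = 14; n_eff = number of nonzero differences = 14.
Nonzero differences (with sign): -5, -5, -2, +7, -1, -9, +4, -1, +3, -3, -1, -1, -8, +8
Step 2: Count signs: positive = 4, negative = 10.
Step 3: Under H0: P(positive) = 0.5, so the number of positives S ~ Bin(14, 0.5).
Step 4: Two-sided exact p-value = sum of Bin(14,0.5) probabilities at or below the observed probability = 0.179565.
Step 5: alpha = 0.05. fail to reject H0.

n_eff = 14, pos = 4, neg = 10, p = 0.179565, fail to reject H0.


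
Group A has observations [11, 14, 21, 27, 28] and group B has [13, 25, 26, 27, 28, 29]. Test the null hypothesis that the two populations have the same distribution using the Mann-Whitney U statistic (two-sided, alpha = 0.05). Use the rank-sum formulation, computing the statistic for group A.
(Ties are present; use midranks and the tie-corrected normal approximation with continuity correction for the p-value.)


Step 1: Combine and sort all 11 observations; assign midranks.
sorted (value, group): (11,X), (13,Y), (14,X), (21,X), (25,Y), (26,Y), (27,X), (27,Y), (28,X), (28,Y), (29,Y)
ranks: 11->1, 13->2, 14->3, 21->4, 25->5, 26->6, 27->7.5, 27->7.5, 28->9.5, 28->9.5, 29->11
Step 2: Rank sum for X: R1 = 1 + 3 + 4 + 7.5 + 9.5 = 25.
Step 3: U_X = R1 - n1(n1+1)/2 = 25 - 5*6/2 = 25 - 15 = 10.
       U_Y = n1*n2 - U_X = 30 - 10 = 20.
Step 4: Ties are present, so use the tie-corrected normal approximation (with continuity correction) for the p-value.
Step 5: p-value = 0.409176; compare to alpha = 0.05. fail to reject H0.

U_X = 10, p = 0.409176, fail to reject H0 at alpha = 0.05.


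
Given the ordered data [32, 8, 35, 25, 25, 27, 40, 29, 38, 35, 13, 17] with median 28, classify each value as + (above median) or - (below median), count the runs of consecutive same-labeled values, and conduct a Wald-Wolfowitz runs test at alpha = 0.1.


Step 1: Compute median = 28; label A = above, B = below.
Labels in order: ABABBBAAAABB  (n_A = 6, n_B = 6)
Step 2: Count runs R = 6.
Step 3: Under H0 (random ordering), E[R] = 2*n_A*n_B/(n_A+n_B) + 1 = 2*6*6/12 + 1 = 7.0000.
        Var[R] = 2*n_A*n_B*(2*n_A*n_B - n_A - n_B) / ((n_A+n_B)^2 * (n_A+n_B-1)) = 4320/1584 = 2.7273.
        SD[R] = 1.6514.
Step 4: Continuity-corrected z = (R + 0.5 - E[R]) / SD[R] = (6 + 0.5 - 7.0000) / 1.6514 = -0.3028.
Step 5: Two-sided p-value via normal approximation = 2*(1 - Phi(|z|)) = 0.762069.
Step 6: alpha = 0.1. fail to reject H0.

R = 6, z = -0.3028, p = 0.762069, fail to reject H0.


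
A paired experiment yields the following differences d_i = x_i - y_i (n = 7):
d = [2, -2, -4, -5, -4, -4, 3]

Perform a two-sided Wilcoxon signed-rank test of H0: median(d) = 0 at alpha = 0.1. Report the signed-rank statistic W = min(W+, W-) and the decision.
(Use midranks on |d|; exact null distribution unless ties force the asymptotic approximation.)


Step 1: Drop any zero differences (none here) and take |d_i|.
|d| = [2, 2, 4, 5, 4, 4, 3]
Step 2: Midrank |d_i| (ties get averaged ranks).
ranks: |2|->1.5, |2|->1.5, |4|->5, |5|->7, |4|->5, |4|->5, |3|->3
Step 3: Attach original signs; sum ranks with positive sign and with negative sign.
W+ = 1.5 + 3 = 4.5
W- = 1.5 + 5 + 7 + 5 + 5 = 23.5
(Check: W+ + W- = 28 should equal n(n+1)/2 = 28.)
Step 4: Test statistic W = min(W+, W-) = 4.5.
Step 5: Ties in |d|, so use the tie-corrected normal approximation.
        E[W] = n(n+1)/4 = 7*8/4 = 14.
        Tie groups: |d|=2 (t=2), |d|=4 (t=3); sum(t^3 - t) = 30.
        Var[W] = n(n+1)(2n+1)/24 - sum(t^3-t)/48 = 840/24 - 30/48 = 34.375.
        z = (W - E[W]) / sqrt(Var[W]) = (4.5 - 14) / 5.8630 = -1.6203.
        Two-sided p = 2*Phi(z) = 0.105162.
Step 6: alpha = 0.1. fail to reject H0.

W+ = 4.5, W- = 23.5, W = min = 4.5, p = 0.105162, fail to reject H0.


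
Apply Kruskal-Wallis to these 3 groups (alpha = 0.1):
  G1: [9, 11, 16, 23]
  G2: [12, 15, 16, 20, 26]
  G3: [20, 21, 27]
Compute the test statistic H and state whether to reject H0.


Step 1: Combine all N = 12 observations and assign midranks.
sorted (value, group, rank): (9,G1,1), (11,G1,2), (12,G2,3), (15,G2,4), (16,G1,5.5), (16,G2,5.5), (20,G2,7.5), (20,G3,7.5), (21,G3,9), (23,G1,10), (26,G2,11), (27,G3,12)
Step 2: Sum ranks within each group.
R_1 = 18.5 (n_1 = 4)
R_2 = 31 (n_2 = 5)
R_3 = 28.5 (n_3 = 3)
Step 3: H = 12/(N(N+1)) * sum(R_i^2/n_i) - 3(N+1)
     = 12/(12*13) * (18.5^2/4 + 31^2/5 + 28.5^2/3) - 3*13
     = 0.076923 * 548.513 - 39
     = 3.193269.
Step 4: Ties present; correction factor C = 1 - 12/(12^3 - 12) = 0.993007. Corrected H = 3.193269 / 0.993007 = 3.215757.
Step 5: Under H0, H ~ chi^2(2); p-value = 0.200312.
Step 6: alpha = 0.1. fail to reject H0.

H = 3.2158, df = 2, p = 0.200312, fail to reject H0.


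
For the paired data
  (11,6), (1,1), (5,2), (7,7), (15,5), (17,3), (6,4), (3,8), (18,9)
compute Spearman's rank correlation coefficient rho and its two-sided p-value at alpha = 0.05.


Step 1: Rank x and y separately (midranks; no ties here).
rank(x): 11->6, 1->1, 5->3, 7->5, 15->7, 17->8, 6->4, 3->2, 18->9
rank(y): 6->6, 1->1, 2->2, 7->7, 5->5, 3->3, 4->4, 8->8, 9->9
Step 2: d_i = R_x(i) - R_y(i); compute d_i^2.
  (6-6)^2=0, (1-1)^2=0, (3-2)^2=1, (5-7)^2=4, (7-5)^2=4, (8-3)^2=25, (4-4)^2=0, (2-8)^2=36, (9-9)^2=0
sum(d^2) = 70.
Step 3: rho = 1 - 6*70 / (9*(9^2 - 1)) = 1 - 420/720 = 0.416667.
Step 4: Under H0, t = rho * sqrt((n-2)/(1-rho^2)) = 1.2127 ~ t(7).
Step 5: Two-sided p-value from the t-distribution with 7 df = 0.264586.
Step 6: alpha = 0.05. fail to reject H0.

rho = 0.4167, p = 0.264586, fail to reject H0 at alpha = 0.05.


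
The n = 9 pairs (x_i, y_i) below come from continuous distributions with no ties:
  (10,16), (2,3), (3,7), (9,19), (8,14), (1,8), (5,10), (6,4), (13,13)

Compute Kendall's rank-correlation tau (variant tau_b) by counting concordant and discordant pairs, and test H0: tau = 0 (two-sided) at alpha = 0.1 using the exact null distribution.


Step 1: Enumerate the 36 unordered pairs (i,j) with i<j and classify each by sign(x_j-x_i) * sign(y_j-y_i).
  (1,2):dx=-8,dy=-13->C; (1,3):dx=-7,dy=-9->C; (1,4):dx=-1,dy=+3->D; (1,5):dx=-2,dy=-2->C
  (1,6):dx=-9,dy=-8->C; (1,7):dx=-5,dy=-6->C; (1,8):dx=-4,dy=-12->C; (1,9):dx=+3,dy=-3->D
  (2,3):dx=+1,dy=+4->C; (2,4):dx=+7,dy=+16->C; (2,5):dx=+6,dy=+11->C; (2,6):dx=-1,dy=+5->D
  (2,7):dx=+3,dy=+7->C; (2,8):dx=+4,dy=+1->C; (2,9):dx=+11,dy=+10->C; (3,4):dx=+6,dy=+12->C
  (3,5):dx=+5,dy=+7->C; (3,6):dx=-2,dy=+1->D; (3,7):dx=+2,dy=+3->C; (3,8):dx=+3,dy=-3->D
  (3,9):dx=+10,dy=+6->C; (4,5):dx=-1,dy=-5->C; (4,6):dx=-8,dy=-11->C; (4,7):dx=-4,dy=-9->C
  (4,8):dx=-3,dy=-15->C; (4,9):dx=+4,dy=-6->D; (5,6):dx=-7,dy=-6->C; (5,7):dx=-3,dy=-4->C
  (5,8):dx=-2,dy=-10->C; (5,9):dx=+5,dy=-1->D; (6,7):dx=+4,dy=+2->C; (6,8):dx=+5,dy=-4->D
  (6,9):dx=+12,dy=+5->C; (7,8):dx=+1,dy=-6->D; (7,9):dx=+8,dy=+3->C; (8,9):dx=+7,dy=+9->C
Step 2: C = 27, D = 9, total pairs = 36.
Step 3: tau = (C - D)/(n(n-1)/2) = (27 - 9)/36 = 0.500000.
Step 4: Exact two-sided p-value (enumerate n! = 362880 permutations of y under H0): p = 0.075176.
Step 5: alpha = 0.1. reject H0.

tau_b = 0.5000 (C=27, D=9), p = 0.075176, reject H0.


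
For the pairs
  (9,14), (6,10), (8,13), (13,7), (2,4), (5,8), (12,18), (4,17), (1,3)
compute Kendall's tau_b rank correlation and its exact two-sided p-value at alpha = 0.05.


Step 1: Enumerate the 36 unordered pairs (i,j) with i<j and classify each by sign(x_j-x_i) * sign(y_j-y_i).
  (1,2):dx=-3,dy=-4->C; (1,3):dx=-1,dy=-1->C; (1,4):dx=+4,dy=-7->D; (1,5):dx=-7,dy=-10->C
  (1,6):dx=-4,dy=-6->C; (1,7):dx=+3,dy=+4->C; (1,8):dx=-5,dy=+3->D; (1,9):dx=-8,dy=-11->C
  (2,3):dx=+2,dy=+3->C; (2,4):dx=+7,dy=-3->D; (2,5):dx=-4,dy=-6->C; (2,6):dx=-1,dy=-2->C
  (2,7):dx=+6,dy=+8->C; (2,8):dx=-2,dy=+7->D; (2,9):dx=-5,dy=-7->C; (3,4):dx=+5,dy=-6->D
  (3,5):dx=-6,dy=-9->C; (3,6):dx=-3,dy=-5->C; (3,7):dx=+4,dy=+5->C; (3,8):dx=-4,dy=+4->D
  (3,9):dx=-7,dy=-10->C; (4,5):dx=-11,dy=-3->C; (4,6):dx=-8,dy=+1->D; (4,7):dx=-1,dy=+11->D
  (4,8):dx=-9,dy=+10->D; (4,9):dx=-12,dy=-4->C; (5,6):dx=+3,dy=+4->C; (5,7):dx=+10,dy=+14->C
  (5,8):dx=+2,dy=+13->C; (5,9):dx=-1,dy=-1->C; (6,7):dx=+7,dy=+10->C; (6,8):dx=-1,dy=+9->D
  (6,9):dx=-4,dy=-5->C; (7,8):dx=-8,dy=-1->C; (7,9):dx=-11,dy=-15->C; (8,9):dx=-3,dy=-14->C
Step 2: C = 26, D = 10, total pairs = 36.
Step 3: tau = (C - D)/(n(n-1)/2) = (26 - 10)/36 = 0.444444.
Step 4: Exact two-sided p-value (enumerate n! = 362880 permutations of y under H0): p = 0.119439.
Step 5: alpha = 0.05. fail to reject H0.

tau_b = 0.4444 (C=26, D=10), p = 0.119439, fail to reject H0.


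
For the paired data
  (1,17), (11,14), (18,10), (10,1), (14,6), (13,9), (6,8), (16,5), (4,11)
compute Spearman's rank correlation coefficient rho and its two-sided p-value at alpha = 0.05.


Step 1: Rank x and y separately (midranks; no ties here).
rank(x): 1->1, 11->5, 18->9, 10->4, 14->7, 13->6, 6->3, 16->8, 4->2
rank(y): 17->9, 14->8, 10->6, 1->1, 6->3, 9->5, 8->4, 5->2, 11->7
Step 2: d_i = R_x(i) - R_y(i); compute d_i^2.
  (1-9)^2=64, (5-8)^2=9, (9-6)^2=9, (4-1)^2=9, (7-3)^2=16, (6-5)^2=1, (3-4)^2=1, (8-2)^2=36, (2-7)^2=25
sum(d^2) = 170.
Step 3: rho = 1 - 6*170 / (9*(9^2 - 1)) = 1 - 1020/720 = -0.416667.
Step 4: Under H0, t = rho * sqrt((n-2)/(1-rho^2)) = -1.2127 ~ t(7).
Step 5: Two-sided p-value from the t-distribution with 7 df = 0.264586.
Step 6: alpha = 0.05. fail to reject H0.

rho = -0.4167, p = 0.264586, fail to reject H0 at alpha = 0.05.


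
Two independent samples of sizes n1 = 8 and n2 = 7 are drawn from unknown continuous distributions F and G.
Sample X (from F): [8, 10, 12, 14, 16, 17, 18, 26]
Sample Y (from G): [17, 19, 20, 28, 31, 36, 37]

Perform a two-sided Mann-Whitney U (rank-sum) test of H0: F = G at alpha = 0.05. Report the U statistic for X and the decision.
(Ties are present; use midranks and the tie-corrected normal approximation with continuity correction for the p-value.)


Step 1: Combine and sort all 15 observations; assign midranks.
sorted (value, group): (8,X), (10,X), (12,X), (14,X), (16,X), (17,X), (17,Y), (18,X), (19,Y), (20,Y), (26,X), (28,Y), (31,Y), (36,Y), (37,Y)
ranks: 8->1, 10->2, 12->3, 14->4, 16->5, 17->6.5, 17->6.5, 18->8, 19->9, 20->10, 26->11, 28->12, 31->13, 36->14, 37->15
Step 2: Rank sum for X: R1 = 1 + 2 + 3 + 4 + 5 + 6.5 + 8 + 11 = 40.5.
Step 3: U_X = R1 - n1(n1+1)/2 = 40.5 - 8*9/2 = 40.5 - 36 = 4.5.
       U_Y = n1*n2 - U_X = 56 - 4.5 = 51.5.
Step 4: Ties are present, so use the tie-corrected normal approximation (with continuity correction) for the p-value.
Step 5: p-value = 0.007719; compare to alpha = 0.05. reject H0.

U_X = 4.5, p = 0.007719, reject H0 at alpha = 0.05.


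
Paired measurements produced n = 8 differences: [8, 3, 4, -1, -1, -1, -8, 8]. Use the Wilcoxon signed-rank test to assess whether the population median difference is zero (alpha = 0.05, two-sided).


Step 1: Drop any zero differences (none here) and take |d_i|.
|d| = [8, 3, 4, 1, 1, 1, 8, 8]
Step 2: Midrank |d_i| (ties get averaged ranks).
ranks: |8|->7, |3|->4, |4|->5, |1|->2, |1|->2, |1|->2, |8|->7, |8|->7
Step 3: Attach original signs; sum ranks with positive sign and with negative sign.
W+ = 7 + 4 + 5 + 7 = 23
W- = 2 + 2 + 2 + 7 = 13
(Check: W+ + W- = 36 should equal n(n+1)/2 = 36.)
Step 4: Test statistic W = min(W+, W-) = 13.
Step 5: Ties in |d|, so use the tie-corrected normal approximation.
        E[W] = n(n+1)/4 = 8*9/4 = 18.
        Tie groups: |d|=1 (t=3), |d|=8 (t=3); sum(t^3 - t) = 48.
        Var[W] = n(n+1)(2n+1)/24 - sum(t^3-t)/48 = 1224/24 - 48/48 = 50.
        z = (W - E[W]) / sqrt(Var[W]) = (13 - 18) / 7.0711 = -0.7071.
        Two-sided p = 2*Phi(z) = 0.479500.
Step 6: alpha = 0.05. fail to reject H0.

W+ = 23, W- = 13, W = min = 13, p = 0.479500, fail to reject H0.


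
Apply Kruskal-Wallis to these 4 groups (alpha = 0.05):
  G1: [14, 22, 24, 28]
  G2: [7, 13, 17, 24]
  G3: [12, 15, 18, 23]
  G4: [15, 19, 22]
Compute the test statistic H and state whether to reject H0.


Step 1: Combine all N = 15 observations and assign midranks.
sorted (value, group, rank): (7,G2,1), (12,G3,2), (13,G2,3), (14,G1,4), (15,G3,5.5), (15,G4,5.5), (17,G2,7), (18,G3,8), (19,G4,9), (22,G1,10.5), (22,G4,10.5), (23,G3,12), (24,G1,13.5), (24,G2,13.5), (28,G1,15)
Step 2: Sum ranks within each group.
R_1 = 43 (n_1 = 4)
R_2 = 24.5 (n_2 = 4)
R_3 = 27.5 (n_3 = 4)
R_4 = 25 (n_4 = 3)
Step 3: H = 12/(N(N+1)) * sum(R_i^2/n_i) - 3(N+1)
     = 12/(15*16) * (43^2/4 + 24.5^2/4 + 27.5^2/4 + 25^2/3) - 3*16
     = 0.050000 * 1009.71 - 48
     = 2.485417.
Step 4: Ties present; correction factor C = 1 - 18/(15^3 - 15) = 0.994643. Corrected H = 2.485417 / 0.994643 = 2.498803.
Step 5: Under H0, H ~ chi^2(3); p-value = 0.475507.
Step 6: alpha = 0.05. fail to reject H0.

H = 2.4988, df = 3, p = 0.475507, fail to reject H0.


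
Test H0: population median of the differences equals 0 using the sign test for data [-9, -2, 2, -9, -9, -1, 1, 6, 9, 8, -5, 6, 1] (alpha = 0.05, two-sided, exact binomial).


Step 1: Discard zero differences. Original n = 13; n_eff = number of nonzero differences = 13.
Nonzero differences (with sign): -9, -2, +2, -9, -9, -1, +1, +6, +9, +8, -5, +6, +1
Step 2: Count signs: positive = 7, negative = 6.
Step 3: Under H0: P(positive) = 0.5, so the number of positives S ~ Bin(13, 0.5).
Step 4: Two-sided exact p-value = sum of Bin(13,0.5) probabilities at or below the observed probability = 1.000000.
Step 5: alpha = 0.05. fail to reject H0.

n_eff = 13, pos = 7, neg = 6, p = 1.000000, fail to reject H0.


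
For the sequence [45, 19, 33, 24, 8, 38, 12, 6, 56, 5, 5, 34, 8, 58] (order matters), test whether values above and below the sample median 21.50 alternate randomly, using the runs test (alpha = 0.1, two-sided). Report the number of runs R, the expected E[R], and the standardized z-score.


Step 1: Compute median = 21.50; label A = above, B = below.
Labels in order: ABAABABBABBABA  (n_A = 7, n_B = 7)
Step 2: Count runs R = 11.
Step 3: Under H0 (random ordering), E[R] = 2*n_A*n_B/(n_A+n_B) + 1 = 2*7*7/14 + 1 = 8.0000.
        Var[R] = 2*n_A*n_B*(2*n_A*n_B - n_A - n_B) / ((n_A+n_B)^2 * (n_A+n_B-1)) = 8232/2548 = 3.2308.
        SD[R] = 1.7974.
Step 4: Continuity-corrected z = (R - 0.5 - E[R]) / SD[R] = (11 - 0.5 - 8.0000) / 1.7974 = 1.3909.
Step 5: Two-sided p-value via normal approximation = 2*(1 - Phi(|z|)) = 0.164264.
Step 6: alpha = 0.1. fail to reject H0.

R = 11, z = 1.3909, p = 0.164264, fail to reject H0.


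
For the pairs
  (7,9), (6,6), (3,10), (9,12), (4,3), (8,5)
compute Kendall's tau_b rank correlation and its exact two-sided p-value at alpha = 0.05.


Step 1: Enumerate the 15 unordered pairs (i,j) with i<j and classify each by sign(x_j-x_i) * sign(y_j-y_i).
  (1,2):dx=-1,dy=-3->C; (1,3):dx=-4,dy=+1->D; (1,4):dx=+2,dy=+3->C; (1,5):dx=-3,dy=-6->C
  (1,6):dx=+1,dy=-4->D; (2,3):dx=-3,dy=+4->D; (2,4):dx=+3,dy=+6->C; (2,5):dx=-2,dy=-3->C
  (2,6):dx=+2,dy=-1->D; (3,4):dx=+6,dy=+2->C; (3,5):dx=+1,dy=-7->D; (3,6):dx=+5,dy=-5->D
  (4,5):dx=-5,dy=-9->C; (4,6):dx=-1,dy=-7->C; (5,6):dx=+4,dy=+2->C
Step 2: C = 9, D = 6, total pairs = 15.
Step 3: tau = (C - D)/(n(n-1)/2) = (9 - 6)/15 = 0.200000.
Step 4: Exact two-sided p-value (enumerate n! = 720 permutations of y under H0): p = 0.719444.
Step 5: alpha = 0.05. fail to reject H0.

tau_b = 0.2000 (C=9, D=6), p = 0.719444, fail to reject H0.


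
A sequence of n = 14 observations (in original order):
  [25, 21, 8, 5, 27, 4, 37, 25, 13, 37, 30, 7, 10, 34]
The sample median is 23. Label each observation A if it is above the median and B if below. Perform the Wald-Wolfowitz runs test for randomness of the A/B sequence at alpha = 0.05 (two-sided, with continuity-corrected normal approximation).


Step 1: Compute median = 23; label A = above, B = below.
Labels in order: ABBBABAABAABBA  (n_A = 7, n_B = 7)
Step 2: Count runs R = 9.
Step 3: Under H0 (random ordering), E[R] = 2*n_A*n_B/(n_A+n_B) + 1 = 2*7*7/14 + 1 = 8.0000.
        Var[R] = 2*n_A*n_B*(2*n_A*n_B - n_A - n_B) / ((n_A+n_B)^2 * (n_A+n_B-1)) = 8232/2548 = 3.2308.
        SD[R] = 1.7974.
Step 4: Continuity-corrected z = (R - 0.5 - E[R]) / SD[R] = (9 - 0.5 - 8.0000) / 1.7974 = 0.2782.
Step 5: Two-sided p-value via normal approximation = 2*(1 - Phi(|z|)) = 0.780879.
Step 6: alpha = 0.05. fail to reject H0.

R = 9, z = 0.2782, p = 0.780879, fail to reject H0.


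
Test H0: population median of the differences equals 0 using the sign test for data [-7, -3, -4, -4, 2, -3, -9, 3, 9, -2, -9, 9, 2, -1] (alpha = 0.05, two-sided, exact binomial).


Step 1: Discard zero differences. Original n = 14; n_eff = number of nonzero differences = 14.
Nonzero differences (with sign): -7, -3, -4, -4, +2, -3, -9, +3, +9, -2, -9, +9, +2, -1
Step 2: Count signs: positive = 5, negative = 9.
Step 3: Under H0: P(positive) = 0.5, so the number of positives S ~ Bin(14, 0.5).
Step 4: Two-sided exact p-value = sum of Bin(14,0.5) probabilities at or below the observed probability = 0.423950.
Step 5: alpha = 0.05. fail to reject H0.

n_eff = 14, pos = 5, neg = 9, p = 0.423950, fail to reject H0.


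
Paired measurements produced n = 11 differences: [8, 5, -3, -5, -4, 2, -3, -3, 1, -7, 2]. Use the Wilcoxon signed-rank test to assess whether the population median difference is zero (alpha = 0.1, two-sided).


Step 1: Drop any zero differences (none here) and take |d_i|.
|d| = [8, 5, 3, 5, 4, 2, 3, 3, 1, 7, 2]
Step 2: Midrank |d_i| (ties get averaged ranks).
ranks: |8|->11, |5|->8.5, |3|->5, |5|->8.5, |4|->7, |2|->2.5, |3|->5, |3|->5, |1|->1, |7|->10, |2|->2.5
Step 3: Attach original signs; sum ranks with positive sign and with negative sign.
W+ = 11 + 8.5 + 2.5 + 1 + 2.5 = 25.5
W- = 5 + 8.5 + 7 + 5 + 5 + 10 = 40.5
(Check: W+ + W- = 66 should equal n(n+1)/2 = 66.)
Step 4: Test statistic W = min(W+, W-) = 25.5.
Step 5: Ties in |d|, so use the tie-corrected normal approximation.
        E[W] = n(n+1)/4 = 11*12/4 = 33.
        Tie groups: |d|=2 (t=2), |d|=3 (t=3), |d|=5 (t=2); sum(t^3 - t) = 36.
        Var[W] = n(n+1)(2n+1)/24 - sum(t^3-t)/48 = 3036/24 - 36/48 = 125.75.
        z = (W - E[W]) / sqrt(Var[W]) = (25.5 - 33) / 11.2138 = -0.6688.
        Two-sided p = 2*Phi(z) = 0.503612.
Step 6: alpha = 0.1. fail to reject H0.

W+ = 25.5, W- = 40.5, W = min = 25.5, p = 0.503612, fail to reject H0.


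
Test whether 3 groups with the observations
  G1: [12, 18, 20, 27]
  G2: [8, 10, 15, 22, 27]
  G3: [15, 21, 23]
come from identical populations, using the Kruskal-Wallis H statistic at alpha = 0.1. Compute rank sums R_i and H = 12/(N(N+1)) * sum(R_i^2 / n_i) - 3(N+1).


Step 1: Combine all N = 12 observations and assign midranks.
sorted (value, group, rank): (8,G2,1), (10,G2,2), (12,G1,3), (15,G2,4.5), (15,G3,4.5), (18,G1,6), (20,G1,7), (21,G3,8), (22,G2,9), (23,G3,10), (27,G1,11.5), (27,G2,11.5)
Step 2: Sum ranks within each group.
R_1 = 27.5 (n_1 = 4)
R_2 = 28 (n_2 = 5)
R_3 = 22.5 (n_3 = 3)
Step 3: H = 12/(N(N+1)) * sum(R_i^2/n_i) - 3(N+1)
     = 12/(12*13) * (27.5^2/4 + 28^2/5 + 22.5^2/3) - 3*13
     = 0.076923 * 514.612 - 39
     = 0.585577.
Step 4: Ties present; correction factor C = 1 - 12/(12^3 - 12) = 0.993007. Corrected H = 0.585577 / 0.993007 = 0.589701.
Step 5: Under H0, H ~ chi^2(2); p-value = 0.744643.
Step 6: alpha = 0.1. fail to reject H0.

H = 0.5897, df = 2, p = 0.744643, fail to reject H0.


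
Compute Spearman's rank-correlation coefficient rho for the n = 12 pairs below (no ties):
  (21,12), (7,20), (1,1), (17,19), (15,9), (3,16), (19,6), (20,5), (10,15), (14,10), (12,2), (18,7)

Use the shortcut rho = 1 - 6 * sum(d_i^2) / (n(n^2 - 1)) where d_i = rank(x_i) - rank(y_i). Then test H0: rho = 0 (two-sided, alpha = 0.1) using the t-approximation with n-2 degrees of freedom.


Step 1: Rank x and y separately (midranks; no ties here).
rank(x): 21->12, 7->3, 1->1, 17->8, 15->7, 3->2, 19->10, 20->11, 10->4, 14->6, 12->5, 18->9
rank(y): 12->8, 20->12, 1->1, 19->11, 9->6, 16->10, 6->4, 5->3, 15->9, 10->7, 2->2, 7->5
Step 2: d_i = R_x(i) - R_y(i); compute d_i^2.
  (12-8)^2=16, (3-12)^2=81, (1-1)^2=0, (8-11)^2=9, (7-6)^2=1, (2-10)^2=64, (10-4)^2=36, (11-3)^2=64, (4-9)^2=25, (6-7)^2=1, (5-2)^2=9, (9-5)^2=16
sum(d^2) = 322.
Step 3: rho = 1 - 6*322 / (12*(12^2 - 1)) = 1 - 1932/1716 = -0.125874.
Step 4: Under H0, t = rho * sqrt((n-2)/(1-rho^2)) = -0.4012 ~ t(10).
Step 5: Two-sided p-value from the t-distribution with 10 df = 0.696683.
Step 6: alpha = 0.1. fail to reject H0.

rho = -0.1259, p = 0.696683, fail to reject H0 at alpha = 0.1.


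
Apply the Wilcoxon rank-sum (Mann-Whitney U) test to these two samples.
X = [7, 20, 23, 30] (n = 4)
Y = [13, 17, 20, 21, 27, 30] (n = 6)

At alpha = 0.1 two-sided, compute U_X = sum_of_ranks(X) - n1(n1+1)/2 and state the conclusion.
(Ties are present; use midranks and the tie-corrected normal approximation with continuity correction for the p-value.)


Step 1: Combine and sort all 10 observations; assign midranks.
sorted (value, group): (7,X), (13,Y), (17,Y), (20,X), (20,Y), (21,Y), (23,X), (27,Y), (30,X), (30,Y)
ranks: 7->1, 13->2, 17->3, 20->4.5, 20->4.5, 21->6, 23->7, 27->8, 30->9.5, 30->9.5
Step 2: Rank sum for X: R1 = 1 + 4.5 + 7 + 9.5 = 22.
Step 3: U_X = R1 - n1(n1+1)/2 = 22 - 4*5/2 = 22 - 10 = 12.
       U_Y = n1*n2 - U_X = 24 - 12 = 12.
Step 4: Ties are present, so use the tie-corrected normal approximation (with continuity correction) for the p-value.
Step 5: p-value = 1.000000; compare to alpha = 0.1. fail to reject H0.

U_X = 12, p = 1.000000, fail to reject H0 at alpha = 0.1.


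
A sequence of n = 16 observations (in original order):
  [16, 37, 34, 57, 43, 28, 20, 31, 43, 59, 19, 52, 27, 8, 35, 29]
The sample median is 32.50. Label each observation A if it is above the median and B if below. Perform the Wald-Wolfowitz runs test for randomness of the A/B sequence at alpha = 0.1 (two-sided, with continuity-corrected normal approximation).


Step 1: Compute median = 32.50; label A = above, B = below.
Labels in order: BAAAABBBAABABBAB  (n_A = 8, n_B = 8)
Step 2: Count runs R = 9.
Step 3: Under H0 (random ordering), E[R] = 2*n_A*n_B/(n_A+n_B) + 1 = 2*8*8/16 + 1 = 9.0000.
        Var[R] = 2*n_A*n_B*(2*n_A*n_B - n_A - n_B) / ((n_A+n_B)^2 * (n_A+n_B-1)) = 14336/3840 = 3.7333.
        SD[R] = 1.9322.
Step 4: R = E[R], so z = 0 with no continuity correction.
Step 5: Two-sided p-value via normal approximation = 2*(1 - Phi(|z|)) = 1.000000.
Step 6: alpha = 0.1. fail to reject H0.

R = 9, z = 0.0000, p = 1.000000, fail to reject H0.


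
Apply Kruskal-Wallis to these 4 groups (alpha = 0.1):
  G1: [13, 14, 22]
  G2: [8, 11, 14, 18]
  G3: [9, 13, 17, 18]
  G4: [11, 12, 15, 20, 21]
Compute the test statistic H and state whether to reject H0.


Step 1: Combine all N = 16 observations and assign midranks.
sorted (value, group, rank): (8,G2,1), (9,G3,2), (11,G2,3.5), (11,G4,3.5), (12,G4,5), (13,G1,6.5), (13,G3,6.5), (14,G1,8.5), (14,G2,8.5), (15,G4,10), (17,G3,11), (18,G2,12.5), (18,G3,12.5), (20,G4,14), (21,G4,15), (22,G1,16)
Step 2: Sum ranks within each group.
R_1 = 31 (n_1 = 3)
R_2 = 25.5 (n_2 = 4)
R_3 = 32 (n_3 = 4)
R_4 = 47.5 (n_4 = 5)
Step 3: H = 12/(N(N+1)) * sum(R_i^2/n_i) - 3(N+1)
     = 12/(16*17) * (31^2/3 + 25.5^2/4 + 32^2/4 + 47.5^2/5) - 3*17
     = 0.044118 * 1190.15 - 51
     = 1.506434.
Step 4: Ties present; correction factor C = 1 - 24/(16^3 - 16) = 0.994118. Corrected H = 1.506434 / 0.994118 = 1.515348.
Step 5: Under H0, H ~ chi^2(3); p-value = 0.678733.
Step 6: alpha = 0.1. fail to reject H0.

H = 1.5153, df = 3, p = 0.678733, fail to reject H0.


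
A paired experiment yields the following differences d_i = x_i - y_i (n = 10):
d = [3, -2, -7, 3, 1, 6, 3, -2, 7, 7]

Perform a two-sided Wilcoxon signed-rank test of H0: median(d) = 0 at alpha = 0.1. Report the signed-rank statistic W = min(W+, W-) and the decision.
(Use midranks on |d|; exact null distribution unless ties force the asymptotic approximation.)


Step 1: Drop any zero differences (none here) and take |d_i|.
|d| = [3, 2, 7, 3, 1, 6, 3, 2, 7, 7]
Step 2: Midrank |d_i| (ties get averaged ranks).
ranks: |3|->5, |2|->2.5, |7|->9, |3|->5, |1|->1, |6|->7, |3|->5, |2|->2.5, |7|->9, |7|->9
Step 3: Attach original signs; sum ranks with positive sign and with negative sign.
W+ = 5 + 5 + 1 + 7 + 5 + 9 + 9 = 41
W- = 2.5 + 9 + 2.5 = 14
(Check: W+ + W- = 55 should equal n(n+1)/2 = 55.)
Step 4: Test statistic W = min(W+, W-) = 14.
Step 5: Ties in |d|, so use the tie-corrected normal approximation.
        E[W] = n(n+1)/4 = 10*11/4 = 27.5.
        Tie groups: |d|=2 (t=2), |d|=3 (t=3), |d|=7 (t=3); sum(t^3 - t) = 54.
        Var[W] = n(n+1)(2n+1)/24 - sum(t^3-t)/48 = 2310/24 - 54/48 = 95.125.
        z = (W - E[W]) / sqrt(Var[W]) = (14 - 27.5) / 9.7532 = -1.3842.
        Two-sided p = 2*Phi(z) = 0.166309.
Step 6: alpha = 0.1. fail to reject H0.

W+ = 41, W- = 14, W = min = 14, p = 0.166309, fail to reject H0.


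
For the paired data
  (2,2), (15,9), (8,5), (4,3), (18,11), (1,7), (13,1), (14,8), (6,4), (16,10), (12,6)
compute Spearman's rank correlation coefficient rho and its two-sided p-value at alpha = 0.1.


Step 1: Rank x and y separately (midranks; no ties here).
rank(x): 2->2, 15->9, 8->5, 4->3, 18->11, 1->1, 13->7, 14->8, 6->4, 16->10, 12->6
rank(y): 2->2, 9->9, 5->5, 3->3, 11->11, 7->7, 1->1, 8->8, 4->4, 10->10, 6->6
Step 2: d_i = R_x(i) - R_y(i); compute d_i^2.
  (2-2)^2=0, (9-9)^2=0, (5-5)^2=0, (3-3)^2=0, (11-11)^2=0, (1-7)^2=36, (7-1)^2=36, (8-8)^2=0, (4-4)^2=0, (10-10)^2=0, (6-6)^2=0
sum(d^2) = 72.
Step 3: rho = 1 - 6*72 / (11*(11^2 - 1)) = 1 - 432/1320 = 0.672727.
Step 4: Under H0, t = rho * sqrt((n-2)/(1-rho^2)) = 2.7277 ~ t(9).
Step 5: Two-sided p-value from the t-distribution with 9 df = 0.023313.
Step 6: alpha = 0.1. reject H0.

rho = 0.6727, p = 0.023313, reject H0 at alpha = 0.1.


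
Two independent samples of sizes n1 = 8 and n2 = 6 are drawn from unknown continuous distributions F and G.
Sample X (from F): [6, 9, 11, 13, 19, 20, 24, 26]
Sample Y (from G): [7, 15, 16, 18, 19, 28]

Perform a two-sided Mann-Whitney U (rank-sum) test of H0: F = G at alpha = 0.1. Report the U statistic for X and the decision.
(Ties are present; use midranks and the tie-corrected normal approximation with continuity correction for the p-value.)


Step 1: Combine and sort all 14 observations; assign midranks.
sorted (value, group): (6,X), (7,Y), (9,X), (11,X), (13,X), (15,Y), (16,Y), (18,Y), (19,X), (19,Y), (20,X), (24,X), (26,X), (28,Y)
ranks: 6->1, 7->2, 9->3, 11->4, 13->5, 15->6, 16->7, 18->8, 19->9.5, 19->9.5, 20->11, 24->12, 26->13, 28->14
Step 2: Rank sum for X: R1 = 1 + 3 + 4 + 5 + 9.5 + 11 + 12 + 13 = 58.5.
Step 3: U_X = R1 - n1(n1+1)/2 = 58.5 - 8*9/2 = 58.5 - 36 = 22.5.
       U_Y = n1*n2 - U_X = 48 - 22.5 = 25.5.
Step 4: Ties are present, so use the tie-corrected normal approximation (with continuity correction) for the p-value.
Step 5: p-value = 0.897167; compare to alpha = 0.1. fail to reject H0.

U_X = 22.5, p = 0.897167, fail to reject H0 at alpha = 0.1.


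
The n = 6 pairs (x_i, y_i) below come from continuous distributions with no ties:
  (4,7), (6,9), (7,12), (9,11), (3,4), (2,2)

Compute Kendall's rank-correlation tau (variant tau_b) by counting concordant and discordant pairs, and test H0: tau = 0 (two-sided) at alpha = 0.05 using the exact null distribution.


Step 1: Enumerate the 15 unordered pairs (i,j) with i<j and classify each by sign(x_j-x_i) * sign(y_j-y_i).
  (1,2):dx=+2,dy=+2->C; (1,3):dx=+3,dy=+5->C; (1,4):dx=+5,dy=+4->C; (1,5):dx=-1,dy=-3->C
  (1,6):dx=-2,dy=-5->C; (2,3):dx=+1,dy=+3->C; (2,4):dx=+3,dy=+2->C; (2,5):dx=-3,dy=-5->C
  (2,6):dx=-4,dy=-7->C; (3,4):dx=+2,dy=-1->D; (3,5):dx=-4,dy=-8->C; (3,6):dx=-5,dy=-10->C
  (4,5):dx=-6,dy=-7->C; (4,6):dx=-7,dy=-9->C; (5,6):dx=-1,dy=-2->C
Step 2: C = 14, D = 1, total pairs = 15.
Step 3: tau = (C - D)/(n(n-1)/2) = (14 - 1)/15 = 0.866667.
Step 4: Exact two-sided p-value (enumerate n! = 720 permutations of y under H0): p = 0.016667.
Step 5: alpha = 0.05. reject H0.

tau_b = 0.8667 (C=14, D=1), p = 0.016667, reject H0.


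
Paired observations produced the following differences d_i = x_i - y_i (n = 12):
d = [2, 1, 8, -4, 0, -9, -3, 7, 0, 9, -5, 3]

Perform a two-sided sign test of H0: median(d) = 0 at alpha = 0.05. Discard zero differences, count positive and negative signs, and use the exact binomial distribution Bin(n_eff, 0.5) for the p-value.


Step 1: Discard zero differences. Original n = 12; n_eff = number of nonzero differences = 10.
Nonzero differences (with sign): +2, +1, +8, -4, -9, -3, +7, +9, -5, +3
Step 2: Count signs: positive = 6, negative = 4.
Step 3: Under H0: P(positive) = 0.5, so the number of positives S ~ Bin(10, 0.5).
Step 4: Two-sided exact p-value = sum of Bin(10,0.5) probabilities at or below the observed probability = 0.753906.
Step 5: alpha = 0.05. fail to reject H0.

n_eff = 10, pos = 6, neg = 4, p = 0.753906, fail to reject H0.


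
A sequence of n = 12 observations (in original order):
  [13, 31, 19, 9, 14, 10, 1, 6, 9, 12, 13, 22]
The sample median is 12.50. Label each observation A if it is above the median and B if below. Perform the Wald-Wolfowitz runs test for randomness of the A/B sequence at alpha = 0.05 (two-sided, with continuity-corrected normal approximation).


Step 1: Compute median = 12.50; label A = above, B = below.
Labels in order: AAABABBBBBAA  (n_A = 6, n_B = 6)
Step 2: Count runs R = 5.
Step 3: Under H0 (random ordering), E[R] = 2*n_A*n_B/(n_A+n_B) + 1 = 2*6*6/12 + 1 = 7.0000.
        Var[R] = 2*n_A*n_B*(2*n_A*n_B - n_A - n_B) / ((n_A+n_B)^2 * (n_A+n_B-1)) = 4320/1584 = 2.7273.
        SD[R] = 1.6514.
Step 4: Continuity-corrected z = (R + 0.5 - E[R]) / SD[R] = (5 + 0.5 - 7.0000) / 1.6514 = -0.9083.
Step 5: Two-sided p-value via normal approximation = 2*(1 - Phi(|z|)) = 0.363722.
Step 6: alpha = 0.05. fail to reject H0.

R = 5, z = -0.9083, p = 0.363722, fail to reject H0.


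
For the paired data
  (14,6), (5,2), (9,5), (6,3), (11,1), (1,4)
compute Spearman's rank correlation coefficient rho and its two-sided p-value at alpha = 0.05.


Step 1: Rank x and y separately (midranks; no ties here).
rank(x): 14->6, 5->2, 9->4, 6->3, 11->5, 1->1
rank(y): 6->6, 2->2, 5->5, 3->3, 1->1, 4->4
Step 2: d_i = R_x(i) - R_y(i); compute d_i^2.
  (6-6)^2=0, (2-2)^2=0, (4-5)^2=1, (3-3)^2=0, (5-1)^2=16, (1-4)^2=9
sum(d^2) = 26.
Step 3: rho = 1 - 6*26 / (6*(6^2 - 1)) = 1 - 156/210 = 0.257143.
Step 4: Under H0, t = rho * sqrt((n-2)/(1-rho^2)) = 0.5322 ~ t(4).
Step 5: Two-sided p-value from the t-distribution with 4 df = 0.622787.
Step 6: alpha = 0.05. fail to reject H0.

rho = 0.2571, p = 0.622787, fail to reject H0 at alpha = 0.05.


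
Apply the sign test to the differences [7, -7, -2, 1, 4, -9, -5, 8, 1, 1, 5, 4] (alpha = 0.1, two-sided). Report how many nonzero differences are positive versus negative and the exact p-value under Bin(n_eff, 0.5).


Step 1: Discard zero differences. Original n = 12; n_eff = number of nonzero differences = 12.
Nonzero differences (with sign): +7, -7, -2, +1, +4, -9, -5, +8, +1, +1, +5, +4
Step 2: Count signs: positive = 8, negative = 4.
Step 3: Under H0: P(positive) = 0.5, so the number of positives S ~ Bin(12, 0.5).
Step 4: Two-sided exact p-value = sum of Bin(12,0.5) probabilities at or below the observed probability = 0.387695.
Step 5: alpha = 0.1. fail to reject H0.

n_eff = 12, pos = 8, neg = 4, p = 0.387695, fail to reject H0.


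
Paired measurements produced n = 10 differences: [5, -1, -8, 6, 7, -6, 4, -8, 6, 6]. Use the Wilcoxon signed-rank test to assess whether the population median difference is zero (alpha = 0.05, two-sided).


Step 1: Drop any zero differences (none here) and take |d_i|.
|d| = [5, 1, 8, 6, 7, 6, 4, 8, 6, 6]
Step 2: Midrank |d_i| (ties get averaged ranks).
ranks: |5|->3, |1|->1, |8|->9.5, |6|->5.5, |7|->8, |6|->5.5, |4|->2, |8|->9.5, |6|->5.5, |6|->5.5
Step 3: Attach original signs; sum ranks with positive sign and with negative sign.
W+ = 3 + 5.5 + 8 + 2 + 5.5 + 5.5 = 29.5
W- = 1 + 9.5 + 5.5 + 9.5 = 25.5
(Check: W+ + W- = 55 should equal n(n+1)/2 = 55.)
Step 4: Test statistic W = min(W+, W-) = 25.5.
Step 5: Ties in |d|, so use the tie-corrected normal approximation.
        E[W] = n(n+1)/4 = 10*11/4 = 27.5.
        Tie groups: |d|=6 (t=4), |d|=8 (t=2); sum(t^3 - t) = 66.
        Var[W] = n(n+1)(2n+1)/24 - sum(t^3-t)/48 = 2310/24 - 66/48 = 94.875.
        z = (W - E[W]) / sqrt(Var[W]) = (25.5 - 27.5) / 9.7404 = -0.2053.
        Two-sided p = 2*Phi(z) = 0.837314.
Step 6: alpha = 0.05. fail to reject H0.

W+ = 29.5, W- = 25.5, W = min = 25.5, p = 0.837314, fail to reject H0.


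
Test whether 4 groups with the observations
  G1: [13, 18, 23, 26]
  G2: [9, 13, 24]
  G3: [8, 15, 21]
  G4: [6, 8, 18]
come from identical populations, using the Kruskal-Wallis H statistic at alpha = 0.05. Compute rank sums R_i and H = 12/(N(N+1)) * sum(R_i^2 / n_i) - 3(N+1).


Step 1: Combine all N = 13 observations and assign midranks.
sorted (value, group, rank): (6,G4,1), (8,G3,2.5), (8,G4,2.5), (9,G2,4), (13,G1,5.5), (13,G2,5.5), (15,G3,7), (18,G1,8.5), (18,G4,8.5), (21,G3,10), (23,G1,11), (24,G2,12), (26,G1,13)
Step 2: Sum ranks within each group.
R_1 = 38 (n_1 = 4)
R_2 = 21.5 (n_2 = 3)
R_3 = 19.5 (n_3 = 3)
R_4 = 12 (n_4 = 3)
Step 3: H = 12/(N(N+1)) * sum(R_i^2/n_i) - 3(N+1)
     = 12/(13*14) * (38^2/4 + 21.5^2/3 + 19.5^2/3 + 12^2/3) - 3*14
     = 0.065934 * 689.833 - 42
     = 3.483516.
Step 4: Ties present; correction factor C = 1 - 18/(13^3 - 13) = 0.991758. Corrected H = 3.483516 / 0.991758 = 3.512465.
Step 5: Under H0, H ~ chi^2(3); p-value = 0.319149.
Step 6: alpha = 0.05. fail to reject H0.

H = 3.5125, df = 3, p = 0.319149, fail to reject H0.


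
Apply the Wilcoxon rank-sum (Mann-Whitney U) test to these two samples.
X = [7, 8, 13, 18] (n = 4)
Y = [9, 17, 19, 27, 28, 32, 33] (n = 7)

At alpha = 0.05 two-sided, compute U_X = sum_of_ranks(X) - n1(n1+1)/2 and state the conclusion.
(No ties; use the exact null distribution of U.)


Step 1: Combine and sort all 11 observations; assign midranks.
sorted (value, group): (7,X), (8,X), (9,Y), (13,X), (17,Y), (18,X), (19,Y), (27,Y), (28,Y), (32,Y), (33,Y)
ranks: 7->1, 8->2, 9->3, 13->4, 17->5, 18->6, 19->7, 27->8, 28->9, 32->10, 33->11
Step 2: Rank sum for X: R1 = 1 + 2 + 4 + 6 = 13.
Step 3: U_X = R1 - n1(n1+1)/2 = 13 - 4*5/2 = 13 - 10 = 3.
       U_Y = n1*n2 - U_X = 28 - 3 = 25.
Step 4: No ties, so the exact null distribution of U (based on enumerating the C(11,4) = 330 equally likely rank assignments) gives the two-sided p-value.
Step 5: p-value = 0.042424; compare to alpha = 0.05. reject H0.

U_X = 3, p = 0.042424, reject H0 at alpha = 0.05.


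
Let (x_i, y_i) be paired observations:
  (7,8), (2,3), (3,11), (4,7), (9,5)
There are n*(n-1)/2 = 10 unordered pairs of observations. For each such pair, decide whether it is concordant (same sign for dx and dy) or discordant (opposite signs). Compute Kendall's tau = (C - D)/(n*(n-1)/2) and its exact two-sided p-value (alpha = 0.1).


Step 1: Enumerate the 10 unordered pairs (i,j) with i<j and classify each by sign(x_j-x_i) * sign(y_j-y_i).
  (1,2):dx=-5,dy=-5->C; (1,3):dx=-4,dy=+3->D; (1,4):dx=-3,dy=-1->C; (1,5):dx=+2,dy=-3->D
  (2,3):dx=+1,dy=+8->C; (2,4):dx=+2,dy=+4->C; (2,5):dx=+7,dy=+2->C; (3,4):dx=+1,dy=-4->D
  (3,5):dx=+6,dy=-6->D; (4,5):dx=+5,dy=-2->D
Step 2: C = 5, D = 5, total pairs = 10.
Step 3: tau = (C - D)/(n(n-1)/2) = (5 - 5)/10 = 0.000000.
Step 4: Exact two-sided p-value (enumerate n! = 120 permutations of y under H0): p = 1.000000.
Step 5: alpha = 0.1. fail to reject H0.

tau_b = 0.0000 (C=5, D=5), p = 1.000000, fail to reject H0.


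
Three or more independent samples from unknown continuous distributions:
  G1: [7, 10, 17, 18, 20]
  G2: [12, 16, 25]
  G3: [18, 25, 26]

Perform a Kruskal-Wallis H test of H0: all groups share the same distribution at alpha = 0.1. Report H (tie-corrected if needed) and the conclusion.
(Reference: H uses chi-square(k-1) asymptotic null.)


Step 1: Combine all N = 11 observations and assign midranks.
sorted (value, group, rank): (7,G1,1), (10,G1,2), (12,G2,3), (16,G2,4), (17,G1,5), (18,G1,6.5), (18,G3,6.5), (20,G1,8), (25,G2,9.5), (25,G3,9.5), (26,G3,11)
Step 2: Sum ranks within each group.
R_1 = 22.5 (n_1 = 5)
R_2 = 16.5 (n_2 = 3)
R_3 = 27 (n_3 = 3)
Step 3: H = 12/(N(N+1)) * sum(R_i^2/n_i) - 3(N+1)
     = 12/(11*12) * (22.5^2/5 + 16.5^2/3 + 27^2/3) - 3*12
     = 0.090909 * 435 - 36
     = 3.545455.
Step 4: Ties present; correction factor C = 1 - 12/(11^3 - 11) = 0.990909. Corrected H = 3.545455 / 0.990909 = 3.577982.
Step 5: Under H0, H ~ chi^2(2); p-value = 0.167129.
Step 6: alpha = 0.1. fail to reject H0.

H = 3.5780, df = 2, p = 0.167129, fail to reject H0.
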